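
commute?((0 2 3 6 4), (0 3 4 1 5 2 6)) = no:(0 2 3 6 4)*(0 3 4 1 5 2 6) = (0 6 1 5 2 4 3), (0 3 4 1 5 2 6)*(0 2 3 6 4) = (0 6 2 4 1 5 3)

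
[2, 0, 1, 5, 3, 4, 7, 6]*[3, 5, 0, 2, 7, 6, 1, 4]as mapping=[0→0, 1→3, 2→5, 3→6, 4→2, 5→7, 6→4, 7→1]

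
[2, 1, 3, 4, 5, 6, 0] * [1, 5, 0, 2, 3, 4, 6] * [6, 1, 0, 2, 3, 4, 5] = [6, 4, 0, 2, 3, 5, 1]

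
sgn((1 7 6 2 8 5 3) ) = 1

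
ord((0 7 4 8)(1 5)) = 4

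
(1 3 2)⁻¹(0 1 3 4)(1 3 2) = (0 3 2 4)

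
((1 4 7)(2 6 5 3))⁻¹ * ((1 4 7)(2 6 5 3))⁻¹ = (1 4 7)(2 5)(3 6)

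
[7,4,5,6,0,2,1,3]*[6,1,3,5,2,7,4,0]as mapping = [0→0,1→2,2→7,3→4,4→6,5→3,6→1,7→5]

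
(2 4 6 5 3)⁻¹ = (2 3 5 6 4)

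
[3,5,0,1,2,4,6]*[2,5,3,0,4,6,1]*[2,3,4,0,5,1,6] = [2,6,4,1,0,5,3]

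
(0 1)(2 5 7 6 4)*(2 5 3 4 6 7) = (0 1)(2 3 4 5)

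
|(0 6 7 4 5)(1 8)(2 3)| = 10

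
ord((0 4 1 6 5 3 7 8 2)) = 9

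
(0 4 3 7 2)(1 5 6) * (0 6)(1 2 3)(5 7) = (0 4 1 7 3 5)(2 6)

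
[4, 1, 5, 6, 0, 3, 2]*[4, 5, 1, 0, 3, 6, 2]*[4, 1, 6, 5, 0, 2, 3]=[5, 2, 3, 6, 0, 4, 1]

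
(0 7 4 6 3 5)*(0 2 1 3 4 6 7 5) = (0 5 2 1 3)(4 7 6)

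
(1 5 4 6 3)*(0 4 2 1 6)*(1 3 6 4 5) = (0 5 2 3 4)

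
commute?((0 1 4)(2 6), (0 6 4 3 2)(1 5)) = no:(0 1 4)(2 6)*(0 6 4 3 2)(1 5) = (0 5 1 3 2 4 6), (0 6 4 3 2)(1 5)*(0 1 4)(2 6) = (0 2 1 5 4 3 6)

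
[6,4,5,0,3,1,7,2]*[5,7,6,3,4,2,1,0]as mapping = [0→1,1→4,2→2,3→5,4→3,5→7,6→0,7→6]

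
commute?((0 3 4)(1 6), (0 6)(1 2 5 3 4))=no:(0 3 4)(1 6) * (0 6)(1 2 5 3 4)=(0 4 6 2 5 3 1), (0 6)(1 2 5 3 4) * (0 3 4)(1 6)=(0 1 2 5 4 6 3)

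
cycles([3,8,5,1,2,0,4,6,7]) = (0 3 1 8 7 6 4 2 5)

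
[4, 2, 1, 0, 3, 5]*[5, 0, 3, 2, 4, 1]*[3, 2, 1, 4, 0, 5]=[0, 4, 3, 5, 1, 2]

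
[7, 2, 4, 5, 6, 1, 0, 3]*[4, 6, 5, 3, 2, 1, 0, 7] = [7, 5, 2, 1, 0, 6, 4, 3]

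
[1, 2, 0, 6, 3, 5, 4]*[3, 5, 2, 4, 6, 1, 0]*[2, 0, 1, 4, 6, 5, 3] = [5, 1, 4, 2, 6, 0, 3]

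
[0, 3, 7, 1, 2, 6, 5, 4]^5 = [0, 3, 4, 1, 7, 6, 5, 2]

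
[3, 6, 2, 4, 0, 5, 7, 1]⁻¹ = [4, 7, 2, 0, 3, 5, 1, 6]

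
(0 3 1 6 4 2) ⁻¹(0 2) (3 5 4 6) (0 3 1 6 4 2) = (0 3) (1 5 2 4) 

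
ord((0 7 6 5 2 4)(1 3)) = 6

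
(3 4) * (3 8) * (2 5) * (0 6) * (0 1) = (0 6 1)(2 5)(3 4 8)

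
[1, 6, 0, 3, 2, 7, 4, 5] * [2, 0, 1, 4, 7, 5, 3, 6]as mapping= [0→0, 1→3, 2→2, 3→4, 4→1, 5→6, 6→7, 7→5]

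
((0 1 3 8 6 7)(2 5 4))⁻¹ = (0 7 6 8 3 1)(2 4 5)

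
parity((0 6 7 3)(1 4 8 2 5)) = odd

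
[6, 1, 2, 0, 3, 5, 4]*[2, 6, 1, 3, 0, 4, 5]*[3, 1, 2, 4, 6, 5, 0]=[5, 0, 1, 2, 4, 6, 3]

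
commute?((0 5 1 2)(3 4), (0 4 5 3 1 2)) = no:(0 5 1 2)(3 4)*(0 4 5 3 1 2) = (0 3 5 2 4 1), (0 4 5 3 1 2)*(0 5 1 2)(3 4) = (0 3 2 5 4 1)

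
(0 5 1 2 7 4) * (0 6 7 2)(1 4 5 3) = (0 3 1)(4 6 7 5)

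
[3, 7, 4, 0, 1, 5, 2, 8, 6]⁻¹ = [3, 4, 6, 0, 2, 5, 8, 1, 7]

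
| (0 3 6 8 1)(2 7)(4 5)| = 10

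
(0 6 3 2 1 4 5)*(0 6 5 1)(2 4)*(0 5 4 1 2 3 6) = (0 4 2 5)(1 3)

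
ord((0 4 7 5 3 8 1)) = 7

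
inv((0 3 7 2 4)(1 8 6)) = (0 4 2 7 3)(1 6 8)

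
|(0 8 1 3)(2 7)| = 4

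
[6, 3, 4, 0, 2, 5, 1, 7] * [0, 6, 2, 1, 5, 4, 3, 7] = [3, 1, 5, 0, 2, 4, 6, 7]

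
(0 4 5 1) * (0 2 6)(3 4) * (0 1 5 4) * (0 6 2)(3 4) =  (0 4 3 6 1)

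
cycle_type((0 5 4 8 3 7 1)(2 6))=2.7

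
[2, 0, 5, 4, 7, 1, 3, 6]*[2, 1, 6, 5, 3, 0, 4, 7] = [6, 2, 0, 3, 7, 1, 5, 4]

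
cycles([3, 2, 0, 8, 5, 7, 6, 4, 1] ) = (0 3 8 1 2)(4 5 7)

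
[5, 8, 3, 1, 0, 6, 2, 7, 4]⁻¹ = [4, 3, 6, 2, 8, 0, 5, 7, 1]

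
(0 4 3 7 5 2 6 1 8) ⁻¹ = (0 8 1 6 2 5 7 3 4) 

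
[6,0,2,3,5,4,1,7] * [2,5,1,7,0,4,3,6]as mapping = [0→3,1→2,2→1,3→7,4→4,5→0,6→5,7→6]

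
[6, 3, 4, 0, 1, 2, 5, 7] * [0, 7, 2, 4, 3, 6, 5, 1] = [5, 4, 3, 0, 7, 2, 6, 1]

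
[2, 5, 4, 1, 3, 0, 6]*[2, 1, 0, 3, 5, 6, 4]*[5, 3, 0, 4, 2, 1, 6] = [5, 6, 1, 3, 4, 0, 2]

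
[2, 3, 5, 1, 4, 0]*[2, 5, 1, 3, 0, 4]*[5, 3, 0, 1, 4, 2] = [3, 1, 4, 2, 5, 0]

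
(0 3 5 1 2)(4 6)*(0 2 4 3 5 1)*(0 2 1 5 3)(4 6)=(0 3 5 2 1 6)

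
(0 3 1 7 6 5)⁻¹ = (0 5 6 7 1 3)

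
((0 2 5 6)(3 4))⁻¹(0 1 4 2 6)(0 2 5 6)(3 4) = (0 2 1 3 5)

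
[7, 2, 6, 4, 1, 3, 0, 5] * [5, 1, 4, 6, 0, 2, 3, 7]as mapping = [0→7, 1→4, 2→3, 3→0, 4→1, 5→6, 6→5, 7→2]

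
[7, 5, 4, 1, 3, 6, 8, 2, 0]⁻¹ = [8, 3, 7, 4, 2, 1, 5, 0, 6]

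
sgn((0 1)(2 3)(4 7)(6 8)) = 1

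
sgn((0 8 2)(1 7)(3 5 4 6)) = 1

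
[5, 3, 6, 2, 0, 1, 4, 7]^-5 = [1, 2, 4, 6, 5, 3, 0, 7]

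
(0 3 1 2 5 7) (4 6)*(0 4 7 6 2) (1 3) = (0 1) (2 5 6 7 4) 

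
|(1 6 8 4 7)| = 5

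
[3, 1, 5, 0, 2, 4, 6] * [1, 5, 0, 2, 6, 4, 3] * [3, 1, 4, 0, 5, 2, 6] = [4, 2, 5, 1, 3, 6, 0]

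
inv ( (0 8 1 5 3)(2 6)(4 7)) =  (0 3 5 1 8)(2 6)(4 7)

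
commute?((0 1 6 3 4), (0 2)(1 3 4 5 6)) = no:(0 1 6 3 4) * (0 2)(1 3 4 5 6) = (0 3 5 6 4 2), (0 2)(1 3 4 5 6) * (0 1 6 3 4) = (0 2 1 4 5 3)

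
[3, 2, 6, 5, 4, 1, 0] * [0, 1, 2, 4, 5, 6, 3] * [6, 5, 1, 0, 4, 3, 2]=[4, 1, 0, 2, 3, 5, 6]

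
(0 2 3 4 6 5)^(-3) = (0 4)(2 6)(3 5)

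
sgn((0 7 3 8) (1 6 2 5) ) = 1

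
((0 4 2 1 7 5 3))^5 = (0 5 1 4 3 7 2)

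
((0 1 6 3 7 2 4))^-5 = (0 6 7 4 1 3 2)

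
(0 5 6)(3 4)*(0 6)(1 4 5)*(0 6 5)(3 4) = (0 1 3)(5 6)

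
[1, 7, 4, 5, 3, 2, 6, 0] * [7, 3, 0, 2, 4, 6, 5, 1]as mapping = [0→3, 1→1, 2→4, 3→6, 4→2, 5→0, 6→5, 7→7]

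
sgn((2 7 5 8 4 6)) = -1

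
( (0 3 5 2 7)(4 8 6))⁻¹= (0 7 2 5 3)(4 6 8)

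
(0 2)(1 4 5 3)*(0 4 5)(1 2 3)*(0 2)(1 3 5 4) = (0 5 3)(1 4 2)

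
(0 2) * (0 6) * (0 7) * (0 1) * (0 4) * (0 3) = (0 2 6 7 1 4 3)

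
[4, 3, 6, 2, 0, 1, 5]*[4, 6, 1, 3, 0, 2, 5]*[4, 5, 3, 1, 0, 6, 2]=[4, 1, 6, 5, 0, 2, 3]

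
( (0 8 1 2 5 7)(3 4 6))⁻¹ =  (0 7 5 2 1 8)(3 6 4)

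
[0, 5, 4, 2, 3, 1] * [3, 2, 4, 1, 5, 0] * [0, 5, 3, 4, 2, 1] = [4, 0, 1, 2, 5, 3]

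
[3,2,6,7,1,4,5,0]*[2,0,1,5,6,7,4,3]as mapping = [0→5,1→1,2→4,3→3,4→0,5→6,6→7,7→2]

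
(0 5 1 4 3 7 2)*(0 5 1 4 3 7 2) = (0 1 3 2 5 4 7) 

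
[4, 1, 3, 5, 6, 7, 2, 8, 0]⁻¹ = [8, 1, 6, 2, 0, 3, 4, 5, 7]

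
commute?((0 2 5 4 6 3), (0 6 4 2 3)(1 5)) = no:(0 2 5 4 6 3)*(0 6 4 2 3)(1 5) = (0 3 6)(1 5 2), (0 6 4 2 3)(1 5)*(0 2 5 4 6 3) = (0 3 2)(1 4 5)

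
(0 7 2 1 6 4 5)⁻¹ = (0 5 4 6 1 2 7)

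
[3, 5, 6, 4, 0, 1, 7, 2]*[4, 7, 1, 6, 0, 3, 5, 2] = [6, 3, 5, 0, 4, 7, 2, 1]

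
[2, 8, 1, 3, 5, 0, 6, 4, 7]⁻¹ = [5, 2, 0, 3, 7, 4, 6, 8, 1]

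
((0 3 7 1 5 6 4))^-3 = (0 5 3 6 7 4 1)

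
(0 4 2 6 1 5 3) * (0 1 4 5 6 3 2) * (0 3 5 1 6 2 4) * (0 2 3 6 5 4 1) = (1 3 5)(2 4 6)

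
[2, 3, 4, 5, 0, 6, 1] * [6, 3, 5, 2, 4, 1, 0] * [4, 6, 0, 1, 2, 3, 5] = [3, 0, 2, 6, 5, 4, 1] 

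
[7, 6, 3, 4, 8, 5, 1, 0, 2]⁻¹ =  [7, 6, 8, 2, 3, 5, 1, 0, 4]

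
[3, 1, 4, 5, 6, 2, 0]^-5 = [3, 1, 4, 5, 6, 2, 0]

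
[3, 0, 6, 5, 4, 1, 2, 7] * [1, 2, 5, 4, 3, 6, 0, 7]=[4, 1, 0, 6, 3, 2, 5, 7] 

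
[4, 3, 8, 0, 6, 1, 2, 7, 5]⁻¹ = [3, 5, 6, 1, 0, 8, 4, 7, 2]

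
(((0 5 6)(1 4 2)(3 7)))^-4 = (0 6 5)(1 2 4)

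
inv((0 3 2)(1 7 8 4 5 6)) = (0 2 3)(1 6 5 4 8 7)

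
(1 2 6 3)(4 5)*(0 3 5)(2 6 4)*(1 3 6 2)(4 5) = (0 6 4)(1 2 5)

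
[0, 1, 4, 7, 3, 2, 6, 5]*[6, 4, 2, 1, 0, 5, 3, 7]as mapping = [0→6, 1→4, 2→0, 3→7, 4→1, 5→2, 6→3, 7→5]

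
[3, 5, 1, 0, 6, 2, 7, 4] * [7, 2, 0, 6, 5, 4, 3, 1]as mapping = [0→6, 1→4, 2→2, 3→7, 4→3, 5→0, 6→1, 7→5]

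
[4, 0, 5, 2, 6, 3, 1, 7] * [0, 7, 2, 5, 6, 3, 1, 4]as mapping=[0→6, 1→0, 2→3, 3→2, 4→1, 5→5, 6→7, 7→4]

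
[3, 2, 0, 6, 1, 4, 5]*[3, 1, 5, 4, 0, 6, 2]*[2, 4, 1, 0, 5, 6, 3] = [5, 6, 0, 1, 4, 2, 3]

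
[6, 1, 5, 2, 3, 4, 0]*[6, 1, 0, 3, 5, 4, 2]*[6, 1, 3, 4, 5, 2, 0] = [3, 1, 5, 6, 4, 2, 0]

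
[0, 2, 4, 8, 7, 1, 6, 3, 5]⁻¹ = [0, 5, 1, 7, 2, 8, 6, 4, 3]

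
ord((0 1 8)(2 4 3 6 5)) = 15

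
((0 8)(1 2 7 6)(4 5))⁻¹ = (0 8)(1 6 7 2)(4 5)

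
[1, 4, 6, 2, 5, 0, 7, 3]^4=[0, 1, 2, 3, 4, 5, 6, 7]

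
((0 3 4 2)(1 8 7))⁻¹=(0 2 4 3)(1 7 8)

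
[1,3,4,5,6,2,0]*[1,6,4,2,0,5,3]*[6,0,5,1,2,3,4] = [4,5,6,3,1,2,0]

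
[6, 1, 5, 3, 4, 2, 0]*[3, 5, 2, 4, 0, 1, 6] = [6, 5, 1, 4, 0, 2, 3]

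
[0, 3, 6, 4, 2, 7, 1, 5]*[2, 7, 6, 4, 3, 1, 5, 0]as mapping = [0→2, 1→4, 2→5, 3→3, 4→6, 5→0, 6→7, 7→1]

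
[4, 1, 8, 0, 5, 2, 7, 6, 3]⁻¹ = [3, 1, 5, 8, 0, 4, 7, 6, 2]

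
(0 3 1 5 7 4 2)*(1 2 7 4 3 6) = (0 6 1 5 4 7 3 2)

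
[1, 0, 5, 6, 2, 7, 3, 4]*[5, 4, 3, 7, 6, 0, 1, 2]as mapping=[0→4, 1→5, 2→0, 3→1, 4→3, 5→2, 6→7, 7→6]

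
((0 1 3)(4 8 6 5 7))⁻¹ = (0 3 1)(4 7 5 6 8)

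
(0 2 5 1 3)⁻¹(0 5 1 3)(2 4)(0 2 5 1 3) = (0 2 1 3)(4 5)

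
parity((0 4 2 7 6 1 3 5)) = odd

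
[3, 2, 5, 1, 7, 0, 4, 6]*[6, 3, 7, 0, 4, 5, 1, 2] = [0, 7, 5, 3, 2, 6, 4, 1]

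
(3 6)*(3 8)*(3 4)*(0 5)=(0 5)(3 6 8 4)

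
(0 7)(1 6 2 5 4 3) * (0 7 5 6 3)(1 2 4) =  (0 5 1 3 2 6 4)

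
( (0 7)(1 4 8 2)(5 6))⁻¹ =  (0 7)(1 2 8 4)(5 6)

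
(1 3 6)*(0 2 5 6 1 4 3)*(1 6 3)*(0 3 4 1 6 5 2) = (1 3 5 4 6)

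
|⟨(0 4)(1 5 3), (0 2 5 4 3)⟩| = 720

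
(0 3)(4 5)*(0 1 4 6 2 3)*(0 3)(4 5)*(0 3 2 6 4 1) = (0 2 3)(1 5 4)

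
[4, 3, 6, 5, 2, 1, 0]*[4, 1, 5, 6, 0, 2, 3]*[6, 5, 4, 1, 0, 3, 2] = [6, 2, 1, 4, 3, 5, 0]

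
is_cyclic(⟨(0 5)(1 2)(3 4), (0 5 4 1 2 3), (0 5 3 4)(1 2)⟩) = no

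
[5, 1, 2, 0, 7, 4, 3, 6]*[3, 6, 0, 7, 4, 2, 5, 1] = [2, 6, 0, 3, 1, 4, 7, 5] 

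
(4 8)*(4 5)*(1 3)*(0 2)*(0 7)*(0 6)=(0 2 7 6)(1 3)(4 8 5)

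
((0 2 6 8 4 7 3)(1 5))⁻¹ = (0 3 7 4 8 6 2)(1 5)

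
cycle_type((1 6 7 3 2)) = 5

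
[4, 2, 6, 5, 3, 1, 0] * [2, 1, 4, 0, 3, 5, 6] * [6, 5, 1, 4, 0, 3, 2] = [4, 0, 2, 3, 6, 5, 1]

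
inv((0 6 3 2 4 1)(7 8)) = (0 1 4 2 3 6)(7 8)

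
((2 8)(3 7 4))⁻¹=(2 8)(3 4 7)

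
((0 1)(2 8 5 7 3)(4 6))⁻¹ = (0 1)(2 3 7 5 8)(4 6)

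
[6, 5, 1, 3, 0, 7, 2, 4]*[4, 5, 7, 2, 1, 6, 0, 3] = [0, 6, 5, 2, 4, 3, 7, 1]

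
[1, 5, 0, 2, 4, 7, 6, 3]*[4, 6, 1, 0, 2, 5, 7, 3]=[6, 5, 4, 1, 2, 3, 7, 0]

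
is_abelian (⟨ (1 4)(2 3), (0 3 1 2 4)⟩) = no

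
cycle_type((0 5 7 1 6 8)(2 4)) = 2.6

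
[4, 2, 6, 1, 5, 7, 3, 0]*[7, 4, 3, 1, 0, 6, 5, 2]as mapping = [0→0, 1→3, 2→5, 3→4, 4→6, 5→2, 6→1, 7→7]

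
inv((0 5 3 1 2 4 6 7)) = (0 7 6 4 2 1 3 5)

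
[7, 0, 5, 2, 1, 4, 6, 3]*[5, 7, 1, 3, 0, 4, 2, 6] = [6, 5, 4, 1, 7, 0, 2, 3]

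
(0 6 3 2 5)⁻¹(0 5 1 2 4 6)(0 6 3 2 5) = (0 1 5 4 3 6)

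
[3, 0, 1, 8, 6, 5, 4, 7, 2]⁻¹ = [1, 2, 8, 0, 6, 5, 4, 7, 3]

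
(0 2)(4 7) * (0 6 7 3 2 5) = (0 5)(2 6 7 4 3)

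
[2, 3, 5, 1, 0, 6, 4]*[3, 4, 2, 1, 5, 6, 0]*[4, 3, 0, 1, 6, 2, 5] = [0, 3, 5, 6, 1, 4, 2] 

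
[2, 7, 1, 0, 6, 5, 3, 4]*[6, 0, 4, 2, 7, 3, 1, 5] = [4, 5, 0, 6, 1, 3, 2, 7]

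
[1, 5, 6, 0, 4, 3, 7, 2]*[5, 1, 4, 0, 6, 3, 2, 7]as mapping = [0→1, 1→3, 2→2, 3→5, 4→6, 5→0, 6→7, 7→4]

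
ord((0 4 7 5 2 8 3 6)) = 8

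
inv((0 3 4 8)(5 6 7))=(0 8 4 3)(5 7 6)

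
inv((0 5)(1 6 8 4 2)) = (0 5)(1 2 4 8 6)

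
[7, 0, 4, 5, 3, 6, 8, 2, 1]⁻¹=[1, 8, 7, 4, 2, 3, 5, 0, 6]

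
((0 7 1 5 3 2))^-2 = (0 3 1)(2 5 7)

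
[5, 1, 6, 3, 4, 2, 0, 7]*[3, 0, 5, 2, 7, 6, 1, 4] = [6, 0, 1, 2, 7, 5, 3, 4]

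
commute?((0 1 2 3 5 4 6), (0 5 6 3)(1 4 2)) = no:(0 1 2 3 5 4 6)*(0 5 6 3)(1 4 2) = (0 4 3 6 5 2), (0 5 6 3)(1 4 2)*(0 1 2 3 5 4 6) = (0 4 3 1 6 5)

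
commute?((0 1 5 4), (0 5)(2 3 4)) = no:(0 1 5 4)*(0 5)(2 3 4) = (0 1)(2 3 4 5), (0 5)(2 3 4)*(0 1 5 4) = (0 4 2 3)(1 5)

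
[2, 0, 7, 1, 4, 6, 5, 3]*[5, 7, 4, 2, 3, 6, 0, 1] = [4, 5, 1, 7, 3, 0, 6, 2]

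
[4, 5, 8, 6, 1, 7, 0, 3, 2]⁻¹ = [6, 4, 8, 7, 0, 1, 3, 5, 2]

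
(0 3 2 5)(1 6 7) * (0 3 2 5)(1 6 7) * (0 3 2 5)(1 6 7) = (0 5 2 3)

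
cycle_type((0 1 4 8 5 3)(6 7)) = 2.6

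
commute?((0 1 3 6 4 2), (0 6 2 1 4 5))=no:(0 1 3 6 4 2)*(0 6 2 1 4 5)=(0 4 1 3 2 6 5), (0 6 2 1 4 5)*(0 1 3 6 4 2)=(0 4 5 1 2 3 6)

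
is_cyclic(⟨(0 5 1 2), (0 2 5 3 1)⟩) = no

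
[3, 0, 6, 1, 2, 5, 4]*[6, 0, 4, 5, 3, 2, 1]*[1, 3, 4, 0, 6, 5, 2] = [5, 2, 3, 1, 6, 4, 0]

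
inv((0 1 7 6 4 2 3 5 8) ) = (0 8 5 3 2 4 6 7 1) 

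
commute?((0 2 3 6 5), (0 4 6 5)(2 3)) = no:(0 2 3 6 5) * (0 4 6 5)(2 3) = (0 3 5 4 6), (0 4 6 5)(2 3) * (0 2 3 6 5) = (0 4 5 2 6)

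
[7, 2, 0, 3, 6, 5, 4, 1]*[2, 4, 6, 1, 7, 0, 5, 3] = [3, 6, 2, 1, 5, 0, 7, 4]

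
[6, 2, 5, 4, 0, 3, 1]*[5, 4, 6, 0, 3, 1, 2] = [2, 6, 1, 3, 5, 0, 4]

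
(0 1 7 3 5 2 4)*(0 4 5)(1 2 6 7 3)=(0 2 5 6 7 1 3)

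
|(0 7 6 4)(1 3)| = 4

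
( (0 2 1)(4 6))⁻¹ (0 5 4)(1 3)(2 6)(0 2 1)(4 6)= (0 3)(1 4)(2 5 6)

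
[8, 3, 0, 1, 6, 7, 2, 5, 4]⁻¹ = [2, 3, 6, 1, 8, 7, 4, 5, 0]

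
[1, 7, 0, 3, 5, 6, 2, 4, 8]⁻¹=[2, 0, 6, 3, 7, 4, 5, 1, 8]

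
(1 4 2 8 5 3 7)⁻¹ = (1 7 3 5 8 2 4)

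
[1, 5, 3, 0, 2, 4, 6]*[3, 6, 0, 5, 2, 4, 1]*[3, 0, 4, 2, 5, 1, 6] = [6, 5, 1, 2, 3, 4, 0]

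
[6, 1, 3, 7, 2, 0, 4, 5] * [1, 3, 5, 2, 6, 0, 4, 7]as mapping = [0→4, 1→3, 2→2, 3→7, 4→5, 5→1, 6→6, 7→0]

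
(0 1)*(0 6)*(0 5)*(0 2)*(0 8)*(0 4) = (0 1 6 5 2 8 4) 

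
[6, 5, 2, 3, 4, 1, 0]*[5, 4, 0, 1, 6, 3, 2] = [2, 3, 0, 1, 6, 4, 5]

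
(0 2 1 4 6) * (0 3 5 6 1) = (0 2)(1 4)(3 5 6)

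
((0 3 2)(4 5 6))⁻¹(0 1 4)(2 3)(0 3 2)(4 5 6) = (0 2)(1 5 3)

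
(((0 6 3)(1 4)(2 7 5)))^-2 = (0 6 3)(2 7 5)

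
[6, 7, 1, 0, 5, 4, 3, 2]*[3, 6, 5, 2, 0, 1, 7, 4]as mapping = [0→7, 1→4, 2→6, 3→3, 4→1, 5→0, 6→2, 7→5]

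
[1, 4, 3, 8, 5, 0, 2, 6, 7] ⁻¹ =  [5, 0, 6, 2, 1, 4, 7, 8, 3] 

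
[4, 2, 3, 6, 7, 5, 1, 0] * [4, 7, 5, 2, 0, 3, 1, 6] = [0, 5, 2, 1, 6, 3, 7, 4]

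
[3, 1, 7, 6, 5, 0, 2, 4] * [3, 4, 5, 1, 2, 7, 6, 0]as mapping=[0→1, 1→4, 2→0, 3→6, 4→7, 5→3, 6→5, 7→2]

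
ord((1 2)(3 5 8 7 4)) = 10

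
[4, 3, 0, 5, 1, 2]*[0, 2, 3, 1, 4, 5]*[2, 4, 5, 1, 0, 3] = [0, 4, 2, 3, 5, 1]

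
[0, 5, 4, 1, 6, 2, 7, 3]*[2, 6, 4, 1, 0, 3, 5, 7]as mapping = [0→2, 1→3, 2→0, 3→6, 4→5, 5→4, 6→7, 7→1]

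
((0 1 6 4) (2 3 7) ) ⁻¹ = (0 4 6 1) (2 7 3) 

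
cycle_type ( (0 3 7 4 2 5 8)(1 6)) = 2.7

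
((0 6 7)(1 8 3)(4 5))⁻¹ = (0 7 6)(1 3 8)(4 5)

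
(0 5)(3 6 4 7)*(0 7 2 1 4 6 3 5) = (1 4 2)(5 7)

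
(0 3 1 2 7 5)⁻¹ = (0 5 7 2 1 3)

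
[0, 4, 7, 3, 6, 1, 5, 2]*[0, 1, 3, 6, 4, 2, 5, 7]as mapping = [0→0, 1→4, 2→7, 3→6, 4→5, 5→1, 6→2, 7→3]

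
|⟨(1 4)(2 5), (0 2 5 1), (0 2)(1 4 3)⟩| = 720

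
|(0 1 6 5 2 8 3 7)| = 8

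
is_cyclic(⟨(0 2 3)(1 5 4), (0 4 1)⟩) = no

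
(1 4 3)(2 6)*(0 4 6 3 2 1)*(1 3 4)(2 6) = (0 1 2 4 6 3)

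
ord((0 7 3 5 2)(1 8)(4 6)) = 10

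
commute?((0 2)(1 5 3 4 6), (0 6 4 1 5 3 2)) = no:(0 2)(1 5 3 4 6) * (0 6 4 1 5 3 2) = (1 3)(2 6 5), (0 6 4 1 5 3 2) * (0 2)(1 5 3 4 6) = (0 1 3)(4 5)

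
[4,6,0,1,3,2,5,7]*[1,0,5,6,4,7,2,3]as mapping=[0→4,1→2,2→1,3→0,4→6,5→5,6→7,7→3]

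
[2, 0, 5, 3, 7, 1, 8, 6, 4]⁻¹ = [1, 5, 0, 3, 8, 2, 7, 4, 6]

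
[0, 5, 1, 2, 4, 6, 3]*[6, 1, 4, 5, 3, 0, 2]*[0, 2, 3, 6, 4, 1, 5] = [5, 0, 2, 4, 6, 3, 1]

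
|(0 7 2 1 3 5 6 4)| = 8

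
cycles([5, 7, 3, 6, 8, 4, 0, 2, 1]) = (0 5 4 8 1 7 2 3 6)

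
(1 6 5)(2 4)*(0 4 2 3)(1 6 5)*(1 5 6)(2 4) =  (0 2 4 3)(1 6 5)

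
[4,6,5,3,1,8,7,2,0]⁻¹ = [8,4,7,3,0,2,1,6,5]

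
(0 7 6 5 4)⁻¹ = (0 4 5 6 7)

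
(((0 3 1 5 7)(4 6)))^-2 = (0 5 3 7 1)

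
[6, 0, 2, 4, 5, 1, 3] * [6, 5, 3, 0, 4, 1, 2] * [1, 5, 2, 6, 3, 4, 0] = [2, 0, 6, 3, 5, 4, 1]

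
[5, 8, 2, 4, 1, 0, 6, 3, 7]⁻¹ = [5, 4, 2, 7, 3, 0, 6, 8, 1]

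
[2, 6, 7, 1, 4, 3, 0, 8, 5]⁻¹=[6, 3, 0, 5, 4, 8, 1, 2, 7]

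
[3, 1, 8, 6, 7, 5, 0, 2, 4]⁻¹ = [6, 1, 7, 0, 8, 5, 3, 4, 2]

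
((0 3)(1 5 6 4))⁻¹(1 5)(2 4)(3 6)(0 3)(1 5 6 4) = (0 4)(1 2)(5 6)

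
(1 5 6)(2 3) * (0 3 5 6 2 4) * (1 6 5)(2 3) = (0 2 1 5 3 4)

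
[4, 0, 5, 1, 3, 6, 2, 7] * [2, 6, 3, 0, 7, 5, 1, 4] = [7, 2, 5, 6, 0, 1, 3, 4]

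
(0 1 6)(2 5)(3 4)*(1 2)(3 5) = (0 2 3 4 5 1 6)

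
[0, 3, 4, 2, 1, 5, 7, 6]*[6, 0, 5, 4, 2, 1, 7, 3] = [6, 4, 2, 5, 0, 1, 3, 7]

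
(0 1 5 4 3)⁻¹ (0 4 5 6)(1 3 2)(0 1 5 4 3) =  (0 2 5)(1 3 4 6)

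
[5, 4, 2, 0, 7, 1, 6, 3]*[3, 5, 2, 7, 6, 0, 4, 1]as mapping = [0→0, 1→6, 2→2, 3→3, 4→1, 5→5, 6→4, 7→7]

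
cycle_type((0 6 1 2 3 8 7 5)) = 8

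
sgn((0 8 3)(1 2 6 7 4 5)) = -1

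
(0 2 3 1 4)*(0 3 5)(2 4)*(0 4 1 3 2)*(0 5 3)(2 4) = (0 1 5 2 3)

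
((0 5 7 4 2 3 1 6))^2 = (0 7 2 1)(3 6 5 4)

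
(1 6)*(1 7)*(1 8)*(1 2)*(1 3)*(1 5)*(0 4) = (0 4)(1 6 7 8 2 3 5)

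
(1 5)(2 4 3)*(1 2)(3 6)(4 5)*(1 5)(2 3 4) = (1 2)(3 5)(4 6)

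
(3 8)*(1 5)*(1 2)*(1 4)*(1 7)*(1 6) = (1 5 2 4 7 6)(3 8)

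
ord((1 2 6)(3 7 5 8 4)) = 15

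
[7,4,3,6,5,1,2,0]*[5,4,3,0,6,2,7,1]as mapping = [0→1,1→6,2→0,3→7,4→2,5→4,6→3,7→5]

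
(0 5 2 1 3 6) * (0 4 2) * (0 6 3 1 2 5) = (4 5 6)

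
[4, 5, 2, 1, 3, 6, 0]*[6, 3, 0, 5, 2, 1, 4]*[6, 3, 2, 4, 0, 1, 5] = [2, 3, 6, 4, 1, 0, 5]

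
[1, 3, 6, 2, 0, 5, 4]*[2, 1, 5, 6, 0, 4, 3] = [1, 6, 3, 5, 2, 4, 0]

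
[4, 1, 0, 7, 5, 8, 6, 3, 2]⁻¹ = [2, 1, 8, 7, 0, 4, 6, 3, 5]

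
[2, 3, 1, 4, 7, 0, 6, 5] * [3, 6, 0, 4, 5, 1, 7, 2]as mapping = [0→0, 1→4, 2→6, 3→5, 4→2, 5→3, 6→7, 7→1]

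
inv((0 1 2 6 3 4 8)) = (0 8 4 3 6 2 1)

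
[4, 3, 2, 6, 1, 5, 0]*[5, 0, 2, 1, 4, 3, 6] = [4, 1, 2, 6, 0, 3, 5]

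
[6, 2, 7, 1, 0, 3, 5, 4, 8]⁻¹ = [4, 3, 1, 5, 7, 6, 0, 2, 8]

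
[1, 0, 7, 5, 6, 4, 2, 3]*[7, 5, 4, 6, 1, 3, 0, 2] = [5, 7, 2, 3, 0, 1, 4, 6]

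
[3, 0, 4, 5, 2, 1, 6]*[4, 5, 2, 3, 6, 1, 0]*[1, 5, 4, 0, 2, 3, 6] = [0, 2, 6, 5, 4, 3, 1]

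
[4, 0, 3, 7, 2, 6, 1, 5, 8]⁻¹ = [1, 6, 4, 2, 0, 7, 5, 3, 8]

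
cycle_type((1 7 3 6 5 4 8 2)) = 8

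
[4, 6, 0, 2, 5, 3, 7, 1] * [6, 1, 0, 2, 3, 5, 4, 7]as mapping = [0→3, 1→4, 2→6, 3→0, 4→5, 5→2, 6→7, 7→1]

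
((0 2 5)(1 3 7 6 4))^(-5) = (0 2 5)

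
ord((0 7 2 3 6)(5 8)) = 10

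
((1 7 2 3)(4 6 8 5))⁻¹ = (1 3 2 7)(4 5 8 6)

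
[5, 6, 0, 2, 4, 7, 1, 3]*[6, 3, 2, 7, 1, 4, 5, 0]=[4, 5, 6, 2, 1, 0, 3, 7]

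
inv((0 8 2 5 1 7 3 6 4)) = (0 4 6 3 7 1 5 2 8)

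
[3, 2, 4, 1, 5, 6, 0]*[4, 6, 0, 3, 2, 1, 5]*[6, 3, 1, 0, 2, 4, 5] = [0, 6, 1, 5, 3, 4, 2]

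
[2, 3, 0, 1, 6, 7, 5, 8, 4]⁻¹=[2, 3, 0, 1, 8, 6, 4, 5, 7]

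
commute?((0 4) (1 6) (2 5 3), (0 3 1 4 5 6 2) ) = no:(0 4) (1 6) (2 5 3)*(0 3 1 4 5 6 2) = (0 5 1 2 6 4 3), (0 3 1 4 5 6 2)*(0 4) (1 6) (2 5 3) = (0 2 4 3 6 5 1) 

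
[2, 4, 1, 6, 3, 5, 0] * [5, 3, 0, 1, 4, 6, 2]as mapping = [0→0, 1→4, 2→3, 3→2, 4→1, 5→6, 6→5]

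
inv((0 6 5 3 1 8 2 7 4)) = (0 4 7 2 8 1 3 5 6)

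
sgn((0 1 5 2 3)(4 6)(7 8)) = 1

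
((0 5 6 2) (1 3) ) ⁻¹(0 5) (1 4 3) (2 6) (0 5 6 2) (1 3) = (0 2) (1 3 4) (5 6) 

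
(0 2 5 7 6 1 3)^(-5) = (0 5 6 3 2 7 1)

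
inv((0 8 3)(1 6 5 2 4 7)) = (0 3 8)(1 7 4 2 5 6)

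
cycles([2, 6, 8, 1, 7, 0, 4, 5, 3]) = (0 2 8 3 1 6 4 7 5)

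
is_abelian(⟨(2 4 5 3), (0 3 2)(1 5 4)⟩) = no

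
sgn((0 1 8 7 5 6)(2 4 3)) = -1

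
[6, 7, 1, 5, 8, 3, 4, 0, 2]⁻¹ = [7, 2, 8, 5, 6, 3, 0, 1, 4]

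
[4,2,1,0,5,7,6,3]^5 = [0,2,1,3,4,5,6,7]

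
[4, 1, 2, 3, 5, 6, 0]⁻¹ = [6, 1, 2, 3, 0, 4, 5]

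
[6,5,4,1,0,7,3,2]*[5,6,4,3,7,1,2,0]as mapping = [0→2,1→1,2→7,3→6,4→5,5→0,6→3,7→4]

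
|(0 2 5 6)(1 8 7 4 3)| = 20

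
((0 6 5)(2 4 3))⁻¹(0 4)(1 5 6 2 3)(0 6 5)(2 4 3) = (0 5 4 2 1)(3 6)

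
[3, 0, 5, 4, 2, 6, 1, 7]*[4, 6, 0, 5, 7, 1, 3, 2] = [5, 4, 1, 7, 0, 3, 6, 2]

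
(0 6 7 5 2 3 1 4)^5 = (0 3 7 4 2 6 1 5)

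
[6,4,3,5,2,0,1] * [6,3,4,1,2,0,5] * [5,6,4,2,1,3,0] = [3,4,6,5,1,0,2]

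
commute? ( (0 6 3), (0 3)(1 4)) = no: (0 6 3) * (0 3)(1 4) = (0 6)(1 4), (0 3)(1 4) * (0 6 3) = (1 4)(3 6)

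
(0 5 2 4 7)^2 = (0 2 7 5 4)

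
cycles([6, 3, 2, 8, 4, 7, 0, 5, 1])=(0 6)(1 3 8)(5 7)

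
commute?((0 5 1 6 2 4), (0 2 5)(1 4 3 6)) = no:(0 5 1 6 2 4)*(0 2 5)(1 4 3 6) = (2 3 6 5 4), (0 2 5)(1 4 3 6)*(0 5 1 6 2 4) = (0 4 3 2 1)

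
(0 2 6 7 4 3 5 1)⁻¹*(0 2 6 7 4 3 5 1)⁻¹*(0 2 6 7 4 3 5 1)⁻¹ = (0 3 6 1 4 2 5 7)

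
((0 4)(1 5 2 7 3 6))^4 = (1 3 2)(5 6 7)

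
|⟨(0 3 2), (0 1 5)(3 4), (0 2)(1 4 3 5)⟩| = 720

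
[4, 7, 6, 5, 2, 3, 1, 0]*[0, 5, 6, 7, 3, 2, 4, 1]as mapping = [0→3, 1→1, 2→4, 3→2, 4→6, 5→7, 6→5, 7→0]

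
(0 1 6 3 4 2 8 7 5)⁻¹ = (0 5 7 8 2 4 3 6 1)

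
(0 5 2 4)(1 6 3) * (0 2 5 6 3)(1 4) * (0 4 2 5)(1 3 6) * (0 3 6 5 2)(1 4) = (0 4 2 6 1 5 3)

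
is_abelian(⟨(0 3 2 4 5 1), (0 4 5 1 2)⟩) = no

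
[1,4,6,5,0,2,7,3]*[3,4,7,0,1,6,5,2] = [4,1,5,6,3,7,2,0]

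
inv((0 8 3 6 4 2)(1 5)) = (0 2 4 6 3 8)(1 5)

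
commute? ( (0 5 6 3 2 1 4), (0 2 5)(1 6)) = no: (0 5 6 3 2 1 4) * (0 2 5)(1 6) = (1 4 2 6 3 5), (0 2 5)(1 6) * (0 5 6 3 2 1 4) = (0 1 3 2 6 4)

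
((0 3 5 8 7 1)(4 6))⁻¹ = (0 1 7 8 5 3)(4 6)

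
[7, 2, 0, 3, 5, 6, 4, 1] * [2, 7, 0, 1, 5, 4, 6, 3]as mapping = [0→3, 1→0, 2→2, 3→1, 4→4, 5→6, 6→5, 7→7]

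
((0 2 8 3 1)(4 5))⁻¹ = (0 1 3 8 2)(4 5)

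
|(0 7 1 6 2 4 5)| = 7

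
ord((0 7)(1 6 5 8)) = 4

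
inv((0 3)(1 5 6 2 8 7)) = (0 3)(1 7 8 2 6 5)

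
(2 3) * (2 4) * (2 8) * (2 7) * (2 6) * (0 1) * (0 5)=(0 1 5)(2 3 4 8 7 6)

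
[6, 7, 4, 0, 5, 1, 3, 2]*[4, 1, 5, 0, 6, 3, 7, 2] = [7, 2, 6, 4, 3, 1, 0, 5]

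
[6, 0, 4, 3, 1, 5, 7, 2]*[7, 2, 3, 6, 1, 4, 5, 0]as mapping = [0→5, 1→7, 2→1, 3→6, 4→2, 5→4, 6→0, 7→3]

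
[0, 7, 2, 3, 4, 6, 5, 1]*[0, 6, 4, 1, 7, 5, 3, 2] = [0, 2, 4, 1, 7, 3, 5, 6] 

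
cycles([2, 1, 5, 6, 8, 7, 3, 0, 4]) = (0 2 5 7) (3 6) (4 8) 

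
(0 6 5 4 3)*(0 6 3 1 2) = (0 3 6 5 4 1 2) 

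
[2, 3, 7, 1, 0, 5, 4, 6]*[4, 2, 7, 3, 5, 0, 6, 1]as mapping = [0→7, 1→3, 2→1, 3→2, 4→4, 5→0, 6→5, 7→6]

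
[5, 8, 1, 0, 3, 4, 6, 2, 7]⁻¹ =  [3, 2, 7, 4, 5, 0, 6, 8, 1]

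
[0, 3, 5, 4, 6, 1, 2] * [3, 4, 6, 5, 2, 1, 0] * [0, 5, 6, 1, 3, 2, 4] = [1, 2, 5, 6, 0, 3, 4]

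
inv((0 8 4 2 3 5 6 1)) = (0 1 6 5 3 2 4 8)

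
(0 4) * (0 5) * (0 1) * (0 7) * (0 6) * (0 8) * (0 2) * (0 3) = (0 4 5 1 7 6 8 2 3)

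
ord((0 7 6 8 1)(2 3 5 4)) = 20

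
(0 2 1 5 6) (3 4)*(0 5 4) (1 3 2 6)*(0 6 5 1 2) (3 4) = (0 5 2 4) (1 3 6) 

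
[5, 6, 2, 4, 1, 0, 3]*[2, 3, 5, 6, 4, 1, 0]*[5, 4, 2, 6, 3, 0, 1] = [4, 5, 0, 3, 6, 2, 1]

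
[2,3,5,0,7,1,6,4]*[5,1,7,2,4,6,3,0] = [7,2,6,5,0,1,3,4]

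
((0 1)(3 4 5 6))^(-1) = (0 1)(3 6 5 4)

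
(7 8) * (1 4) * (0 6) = (0 6)(1 4)(7 8)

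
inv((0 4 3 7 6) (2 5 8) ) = (0 6 7 3 4) (2 8 5) 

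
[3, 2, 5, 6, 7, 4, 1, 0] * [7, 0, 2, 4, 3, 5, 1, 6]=[4, 2, 5, 1, 6, 3, 0, 7]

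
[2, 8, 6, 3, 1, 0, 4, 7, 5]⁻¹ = [5, 4, 0, 3, 6, 8, 2, 7, 1]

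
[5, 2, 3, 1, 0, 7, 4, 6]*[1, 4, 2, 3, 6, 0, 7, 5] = [0, 2, 3, 4, 1, 5, 6, 7]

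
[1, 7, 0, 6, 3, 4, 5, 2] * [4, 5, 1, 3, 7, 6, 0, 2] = [5, 2, 4, 0, 3, 7, 6, 1]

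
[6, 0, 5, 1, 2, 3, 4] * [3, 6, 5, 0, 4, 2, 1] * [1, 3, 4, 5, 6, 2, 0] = [3, 5, 4, 0, 2, 1, 6]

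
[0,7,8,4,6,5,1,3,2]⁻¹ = [0,6,8,7,3,5,4,1,2]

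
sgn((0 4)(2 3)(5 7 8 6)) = -1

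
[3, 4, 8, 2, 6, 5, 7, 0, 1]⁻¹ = [7, 8, 3, 0, 1, 5, 4, 6, 2]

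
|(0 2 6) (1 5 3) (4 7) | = 6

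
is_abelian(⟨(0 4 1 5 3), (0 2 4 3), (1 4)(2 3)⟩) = no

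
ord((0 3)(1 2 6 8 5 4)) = 6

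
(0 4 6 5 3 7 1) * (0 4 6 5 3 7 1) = (0 6 3 1 4 5 7)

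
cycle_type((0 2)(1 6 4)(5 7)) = 2^2.3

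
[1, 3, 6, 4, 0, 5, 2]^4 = [0, 1, 2, 3, 4, 5, 6]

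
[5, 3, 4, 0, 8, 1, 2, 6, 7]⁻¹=[3, 5, 6, 1, 2, 0, 7, 8, 4]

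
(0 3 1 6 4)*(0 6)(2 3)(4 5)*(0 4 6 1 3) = (0 2)(1 4)(5 6)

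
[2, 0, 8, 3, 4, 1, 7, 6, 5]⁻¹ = [1, 5, 0, 3, 4, 8, 7, 6, 2]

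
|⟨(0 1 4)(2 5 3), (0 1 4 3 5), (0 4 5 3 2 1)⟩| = 120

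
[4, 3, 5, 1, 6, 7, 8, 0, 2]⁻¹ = [7, 3, 8, 1, 0, 2, 4, 5, 6]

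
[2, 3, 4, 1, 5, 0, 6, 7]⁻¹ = [5, 3, 0, 1, 2, 4, 6, 7]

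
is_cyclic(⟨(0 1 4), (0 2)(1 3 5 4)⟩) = no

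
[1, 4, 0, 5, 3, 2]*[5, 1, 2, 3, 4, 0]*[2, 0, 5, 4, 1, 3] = [0, 1, 3, 2, 4, 5]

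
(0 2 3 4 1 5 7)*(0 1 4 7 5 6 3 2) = (1 6 3 7)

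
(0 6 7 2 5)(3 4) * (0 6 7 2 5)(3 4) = (0 7 5 6 2)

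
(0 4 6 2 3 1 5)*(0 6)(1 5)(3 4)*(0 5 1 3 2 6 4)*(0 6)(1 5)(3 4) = (0 2 6)(1 4)(3 5)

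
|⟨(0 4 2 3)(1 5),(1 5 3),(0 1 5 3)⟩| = 720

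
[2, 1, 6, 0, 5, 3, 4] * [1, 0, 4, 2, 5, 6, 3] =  [4, 0, 3, 1, 6, 2, 5] 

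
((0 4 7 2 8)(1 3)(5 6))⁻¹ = (0 8 2 7 4)(1 3)(5 6)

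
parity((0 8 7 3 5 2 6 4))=odd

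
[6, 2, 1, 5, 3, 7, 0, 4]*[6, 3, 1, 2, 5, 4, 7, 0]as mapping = [0→7, 1→1, 2→3, 3→4, 4→2, 5→0, 6→6, 7→5]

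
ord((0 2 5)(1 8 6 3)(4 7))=12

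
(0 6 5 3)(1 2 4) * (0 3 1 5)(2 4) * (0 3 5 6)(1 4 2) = (1 2)(3 5 4 6)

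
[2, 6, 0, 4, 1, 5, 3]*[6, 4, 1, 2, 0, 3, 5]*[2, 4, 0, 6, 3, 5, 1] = [4, 5, 1, 2, 3, 6, 0]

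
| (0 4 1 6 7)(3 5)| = 10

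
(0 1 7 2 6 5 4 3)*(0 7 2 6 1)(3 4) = (1 2)(3 7 6 5)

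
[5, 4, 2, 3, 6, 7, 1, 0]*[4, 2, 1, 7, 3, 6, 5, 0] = [6, 3, 1, 7, 5, 0, 2, 4]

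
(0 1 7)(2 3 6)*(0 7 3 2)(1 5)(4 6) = (0 5 1 3 4 6)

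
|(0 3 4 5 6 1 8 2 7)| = 9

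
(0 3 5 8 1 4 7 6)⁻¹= (0 6 7 4 1 8 5 3)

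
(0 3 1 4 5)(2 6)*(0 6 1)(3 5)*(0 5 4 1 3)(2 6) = (0 4)(2 3 5)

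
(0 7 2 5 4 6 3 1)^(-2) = (0 3 4 2)(1 6 5 7)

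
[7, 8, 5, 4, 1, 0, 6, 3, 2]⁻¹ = [5, 4, 8, 7, 3, 2, 6, 0, 1]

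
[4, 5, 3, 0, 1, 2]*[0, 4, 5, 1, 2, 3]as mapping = [0→2, 1→3, 2→1, 3→0, 4→4, 5→5]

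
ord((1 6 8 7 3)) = 5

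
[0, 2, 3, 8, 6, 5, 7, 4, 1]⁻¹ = [0, 8, 1, 2, 7, 5, 4, 6, 3]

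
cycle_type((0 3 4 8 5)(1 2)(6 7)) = 2^2.5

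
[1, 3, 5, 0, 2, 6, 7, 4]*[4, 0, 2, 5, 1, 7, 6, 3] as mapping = [0→0, 1→5, 2→7, 3→4, 4→2, 5→6, 6→3, 7→1] 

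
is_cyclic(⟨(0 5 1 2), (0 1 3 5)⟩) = no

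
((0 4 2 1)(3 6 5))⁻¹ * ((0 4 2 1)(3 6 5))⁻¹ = (0 2)(1 4)(3 6 5)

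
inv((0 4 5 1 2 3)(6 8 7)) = (0 3 2 1 5 4)(6 7 8)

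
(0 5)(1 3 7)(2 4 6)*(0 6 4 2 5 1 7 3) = (0 1)(5 6)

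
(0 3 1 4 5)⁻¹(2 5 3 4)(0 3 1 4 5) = (0 1 5 2)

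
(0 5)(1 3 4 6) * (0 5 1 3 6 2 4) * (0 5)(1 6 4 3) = (0 6 1 4 2 3 5)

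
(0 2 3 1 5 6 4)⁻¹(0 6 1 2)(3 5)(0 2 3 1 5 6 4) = (1 6)(2 4 5 3)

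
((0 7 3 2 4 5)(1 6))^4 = (0 4 3)(2 7 5)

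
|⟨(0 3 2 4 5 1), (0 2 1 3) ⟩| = 120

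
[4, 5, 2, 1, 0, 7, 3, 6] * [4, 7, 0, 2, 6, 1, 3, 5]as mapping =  [0→6, 1→1, 2→0, 3→7, 4→4, 5→5, 6→2, 7→3]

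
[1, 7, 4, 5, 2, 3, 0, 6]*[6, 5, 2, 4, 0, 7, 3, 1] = [5, 1, 0, 7, 2, 4, 6, 3]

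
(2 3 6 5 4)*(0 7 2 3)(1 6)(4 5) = (0 7 2)(1 6 4 3)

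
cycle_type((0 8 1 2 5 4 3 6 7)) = 9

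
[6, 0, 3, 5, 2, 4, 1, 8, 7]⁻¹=[1, 6, 4, 2, 5, 3, 0, 8, 7]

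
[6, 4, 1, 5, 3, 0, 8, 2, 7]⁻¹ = [5, 2, 7, 4, 1, 3, 0, 8, 6]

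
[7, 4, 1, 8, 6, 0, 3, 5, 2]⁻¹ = [5, 2, 8, 6, 1, 7, 4, 0, 3]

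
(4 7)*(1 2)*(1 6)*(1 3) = (1 2 6 3)(4 7)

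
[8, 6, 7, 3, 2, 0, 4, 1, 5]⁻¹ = [5, 7, 4, 3, 6, 8, 1, 2, 0]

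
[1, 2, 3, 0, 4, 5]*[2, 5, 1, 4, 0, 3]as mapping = [0→5, 1→1, 2→4, 3→2, 4→0, 5→3]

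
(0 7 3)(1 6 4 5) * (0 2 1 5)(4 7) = (0 4)(1 6 7 3 2)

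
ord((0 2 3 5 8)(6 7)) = 10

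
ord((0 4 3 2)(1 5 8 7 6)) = 20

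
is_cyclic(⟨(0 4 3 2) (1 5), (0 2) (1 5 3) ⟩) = no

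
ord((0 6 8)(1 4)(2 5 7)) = 6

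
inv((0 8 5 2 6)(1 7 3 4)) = (0 6 2 5 8)(1 4 3 7)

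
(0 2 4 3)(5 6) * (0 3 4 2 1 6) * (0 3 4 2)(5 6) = (0 1 5 3 4 2)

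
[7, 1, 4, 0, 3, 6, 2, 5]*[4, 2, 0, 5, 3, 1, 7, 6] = [6, 2, 3, 4, 5, 7, 0, 1]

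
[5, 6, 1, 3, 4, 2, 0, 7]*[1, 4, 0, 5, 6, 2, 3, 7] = [2, 3, 4, 5, 6, 0, 1, 7]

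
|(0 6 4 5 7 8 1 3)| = 8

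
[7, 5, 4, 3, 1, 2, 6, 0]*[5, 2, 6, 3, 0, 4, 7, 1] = [1, 4, 0, 3, 2, 6, 7, 5]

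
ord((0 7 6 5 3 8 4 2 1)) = 9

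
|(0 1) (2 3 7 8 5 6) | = 6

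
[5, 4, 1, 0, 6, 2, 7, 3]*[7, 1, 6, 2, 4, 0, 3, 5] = [0, 4, 1, 7, 3, 6, 5, 2]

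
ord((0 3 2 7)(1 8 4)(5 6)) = 12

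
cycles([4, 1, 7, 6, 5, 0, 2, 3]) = (0 4 5)(2 7 3 6)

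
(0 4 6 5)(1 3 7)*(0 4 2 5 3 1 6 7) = (0 2 5 4 7 6 3)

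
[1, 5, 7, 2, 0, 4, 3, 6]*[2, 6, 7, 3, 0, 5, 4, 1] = [6, 5, 1, 7, 2, 0, 3, 4]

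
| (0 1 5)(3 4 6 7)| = 12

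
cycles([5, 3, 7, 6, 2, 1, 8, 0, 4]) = (0 5 1 3 6 8 4 2 7)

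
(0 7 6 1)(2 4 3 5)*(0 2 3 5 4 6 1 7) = (1 2 6 7)(3 4 5)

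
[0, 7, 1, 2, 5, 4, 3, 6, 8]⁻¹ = [0, 2, 3, 6, 5, 4, 7, 1, 8]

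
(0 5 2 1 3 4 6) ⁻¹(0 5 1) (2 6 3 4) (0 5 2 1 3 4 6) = (0 4 6 1) (2 3 5) 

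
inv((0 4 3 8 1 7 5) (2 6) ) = (0 5 7 1 8 3 4) (2 6) 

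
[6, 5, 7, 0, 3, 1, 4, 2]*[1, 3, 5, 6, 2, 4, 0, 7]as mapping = [0→0, 1→4, 2→7, 3→1, 4→6, 5→3, 6→2, 7→5]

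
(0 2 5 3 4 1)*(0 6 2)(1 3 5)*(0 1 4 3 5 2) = (0 1 6)(2 4 5)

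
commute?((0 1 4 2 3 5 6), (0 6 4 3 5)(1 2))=no:(0 1 4 2 3 5 6) * (0 6 4 3 5)(1 2)=(0 2 5 4 1 3), (0 6 4 3 5)(1 2) * (0 1 4 2 3 5 6)=(1 3 6 2 4 5)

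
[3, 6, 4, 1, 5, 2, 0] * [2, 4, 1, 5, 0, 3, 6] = [5, 6, 0, 4, 3, 1, 2] 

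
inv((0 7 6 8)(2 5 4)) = (0 8 6 7)(2 4 5)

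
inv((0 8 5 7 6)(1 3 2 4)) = (0 6 7 5 8)(1 4 2 3)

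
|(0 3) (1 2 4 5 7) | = 10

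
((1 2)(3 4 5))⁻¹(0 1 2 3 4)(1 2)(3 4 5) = (0 2 1 4 5)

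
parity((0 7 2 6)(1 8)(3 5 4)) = even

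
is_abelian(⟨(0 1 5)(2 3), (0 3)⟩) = no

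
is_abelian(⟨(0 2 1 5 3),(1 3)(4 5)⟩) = no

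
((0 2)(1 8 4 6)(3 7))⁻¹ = (0 2)(1 6 4 8)(3 7)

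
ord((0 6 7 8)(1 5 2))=12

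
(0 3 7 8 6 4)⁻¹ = (0 4 6 8 7 3)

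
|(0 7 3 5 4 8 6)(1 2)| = 14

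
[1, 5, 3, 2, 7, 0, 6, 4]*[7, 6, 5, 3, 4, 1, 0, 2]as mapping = [0→6, 1→1, 2→3, 3→5, 4→2, 5→7, 6→0, 7→4]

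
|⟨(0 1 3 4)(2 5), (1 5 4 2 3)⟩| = 360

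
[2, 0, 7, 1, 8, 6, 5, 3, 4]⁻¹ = [1, 3, 0, 7, 8, 6, 5, 2, 4]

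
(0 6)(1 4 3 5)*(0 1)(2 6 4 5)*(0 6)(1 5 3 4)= (0 1 3 2)(5 6)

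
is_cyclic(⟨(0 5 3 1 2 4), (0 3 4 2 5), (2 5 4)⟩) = no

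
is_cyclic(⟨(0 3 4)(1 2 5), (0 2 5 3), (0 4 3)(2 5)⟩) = no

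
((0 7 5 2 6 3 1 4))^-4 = (0 6)(1 5)(2 4)(3 7)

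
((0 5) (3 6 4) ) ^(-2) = (3 6 4) 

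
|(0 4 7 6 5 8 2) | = 7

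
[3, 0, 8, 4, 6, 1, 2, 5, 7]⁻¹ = [1, 5, 6, 0, 3, 7, 4, 8, 2]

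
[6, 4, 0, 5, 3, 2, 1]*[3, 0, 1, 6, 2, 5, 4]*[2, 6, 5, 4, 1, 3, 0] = [1, 5, 4, 3, 0, 6, 2]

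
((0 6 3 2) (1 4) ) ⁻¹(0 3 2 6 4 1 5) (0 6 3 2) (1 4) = (0 3 1 4 5 6 2) 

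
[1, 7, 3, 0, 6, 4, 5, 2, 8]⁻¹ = [3, 0, 7, 2, 5, 6, 4, 1, 8]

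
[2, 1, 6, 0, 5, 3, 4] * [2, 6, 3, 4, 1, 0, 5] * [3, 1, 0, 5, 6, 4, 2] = [5, 2, 4, 0, 3, 6, 1]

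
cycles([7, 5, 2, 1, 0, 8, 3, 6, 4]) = (0 7 6 3 1 5 8 4)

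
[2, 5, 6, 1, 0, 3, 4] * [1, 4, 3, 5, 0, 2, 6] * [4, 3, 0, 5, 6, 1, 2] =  [5, 0, 2, 6, 3, 1, 4] 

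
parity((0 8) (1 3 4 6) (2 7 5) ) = even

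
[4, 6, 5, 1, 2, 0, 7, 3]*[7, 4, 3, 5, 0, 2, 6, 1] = [0, 6, 2, 4, 3, 7, 1, 5]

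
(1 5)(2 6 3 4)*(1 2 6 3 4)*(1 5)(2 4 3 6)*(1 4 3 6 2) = (1 4)(3 5)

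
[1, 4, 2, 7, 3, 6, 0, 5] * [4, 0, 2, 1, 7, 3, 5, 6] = [0, 7, 2, 6, 1, 5, 4, 3]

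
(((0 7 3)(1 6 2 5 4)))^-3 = (1 2 4 6 5)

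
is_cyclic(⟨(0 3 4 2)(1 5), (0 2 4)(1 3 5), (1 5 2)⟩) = no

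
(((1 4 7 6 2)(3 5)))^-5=(3 5)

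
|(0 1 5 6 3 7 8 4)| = 8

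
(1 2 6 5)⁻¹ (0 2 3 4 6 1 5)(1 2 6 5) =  (0 6 3 4 5 2 1)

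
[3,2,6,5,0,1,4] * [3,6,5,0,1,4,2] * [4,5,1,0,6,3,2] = [4,3,1,6,0,2,5]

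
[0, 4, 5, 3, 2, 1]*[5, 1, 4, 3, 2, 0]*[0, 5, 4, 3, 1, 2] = [2, 4, 0, 3, 1, 5]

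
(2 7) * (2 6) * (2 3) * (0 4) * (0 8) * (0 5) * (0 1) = (0 4 8 5 1)(2 7 6 3)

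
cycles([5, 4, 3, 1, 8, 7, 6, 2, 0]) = (0 5 7 2 3 1 4 8)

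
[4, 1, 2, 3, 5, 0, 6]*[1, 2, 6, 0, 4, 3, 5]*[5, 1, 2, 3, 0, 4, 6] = [0, 2, 6, 5, 3, 1, 4]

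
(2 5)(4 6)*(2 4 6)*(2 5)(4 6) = (4 5 6)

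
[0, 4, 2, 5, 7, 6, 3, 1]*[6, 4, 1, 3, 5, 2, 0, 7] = [6, 5, 1, 2, 7, 0, 3, 4]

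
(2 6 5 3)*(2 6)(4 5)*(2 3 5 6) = (2 3)(4 6)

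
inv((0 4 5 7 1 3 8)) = (0 8 3 1 7 5 4)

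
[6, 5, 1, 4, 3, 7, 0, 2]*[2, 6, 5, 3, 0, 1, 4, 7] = [4, 1, 6, 0, 3, 7, 2, 5]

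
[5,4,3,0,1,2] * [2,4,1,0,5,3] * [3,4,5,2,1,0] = [2,0,3,5,1,4]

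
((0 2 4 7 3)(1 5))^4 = (0 3 7 4 2)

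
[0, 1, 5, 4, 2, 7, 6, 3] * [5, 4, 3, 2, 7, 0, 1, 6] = [5, 4, 0, 7, 3, 6, 1, 2]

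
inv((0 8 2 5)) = (0 5 2 8)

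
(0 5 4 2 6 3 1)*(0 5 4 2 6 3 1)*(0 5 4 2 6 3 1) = (0 2 1 4 3 5 6)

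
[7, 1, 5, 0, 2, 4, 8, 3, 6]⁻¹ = [3, 1, 4, 7, 5, 2, 8, 0, 6]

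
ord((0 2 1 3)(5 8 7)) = 12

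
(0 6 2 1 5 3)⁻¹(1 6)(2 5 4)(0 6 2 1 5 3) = (1 3 4)(2 5)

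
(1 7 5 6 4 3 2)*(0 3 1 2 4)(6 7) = (0 3 4 1 6)(5 7)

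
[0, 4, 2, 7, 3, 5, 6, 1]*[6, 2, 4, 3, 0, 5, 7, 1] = [6, 0, 4, 1, 3, 5, 7, 2]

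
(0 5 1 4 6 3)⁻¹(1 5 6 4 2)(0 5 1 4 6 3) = (1 3 6 2 4)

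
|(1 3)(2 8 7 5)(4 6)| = 4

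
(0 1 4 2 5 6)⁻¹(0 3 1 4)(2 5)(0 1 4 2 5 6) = (1 3 4 2)(5 6)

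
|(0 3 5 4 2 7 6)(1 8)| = 14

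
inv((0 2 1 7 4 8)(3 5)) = (0 8 4 7 1 2)(3 5)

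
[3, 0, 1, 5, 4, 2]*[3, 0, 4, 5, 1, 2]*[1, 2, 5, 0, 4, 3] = [3, 0, 1, 5, 2, 4]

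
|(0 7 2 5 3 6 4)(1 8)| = 14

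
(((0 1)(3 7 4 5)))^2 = (3 4)(5 7)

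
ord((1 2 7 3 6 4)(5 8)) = 6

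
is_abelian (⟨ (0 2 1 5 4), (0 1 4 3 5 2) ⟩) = no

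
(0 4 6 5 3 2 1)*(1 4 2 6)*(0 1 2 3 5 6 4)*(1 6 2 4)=(0 3 1 6 2)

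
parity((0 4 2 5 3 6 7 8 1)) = even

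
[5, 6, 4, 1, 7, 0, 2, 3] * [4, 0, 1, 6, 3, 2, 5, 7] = [2, 5, 3, 0, 7, 4, 1, 6]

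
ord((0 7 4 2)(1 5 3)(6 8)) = 12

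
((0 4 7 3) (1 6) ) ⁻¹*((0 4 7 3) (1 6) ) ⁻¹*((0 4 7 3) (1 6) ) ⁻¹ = (0 4 7 3) (1 6) 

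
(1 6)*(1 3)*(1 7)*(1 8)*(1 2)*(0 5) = (0 5)(1 6 3 7 8 2)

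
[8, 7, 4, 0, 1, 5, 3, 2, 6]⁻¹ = [3, 4, 7, 6, 2, 5, 8, 1, 0]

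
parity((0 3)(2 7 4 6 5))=odd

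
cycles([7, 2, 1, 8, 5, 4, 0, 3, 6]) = (0 7 3 8 6)(1 2)(4 5)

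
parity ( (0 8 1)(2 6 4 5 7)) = even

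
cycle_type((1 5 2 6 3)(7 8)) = 2.5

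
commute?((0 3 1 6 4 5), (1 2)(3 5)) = no:(0 3 1 6 4 5)*(1 2)(3 5) = (0 5)(1 6 4 3 2), (1 2)(3 5)*(0 3 1 6 4 5) = (0 3)(1 2 6 4 5)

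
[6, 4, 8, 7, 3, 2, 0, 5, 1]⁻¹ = [6, 8, 5, 4, 1, 7, 0, 3, 2]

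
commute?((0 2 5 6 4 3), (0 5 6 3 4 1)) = no:(0 2 5 6 4 3)*(0 5 6 3 4 1) = (0 2 6 1)(3 5), (0 5 6 3 4 1)*(0 2 5 6 4 3) = (0 6)(1 2 5 4)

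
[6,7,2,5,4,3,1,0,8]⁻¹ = [7,6,2,5,4,3,0,1,8]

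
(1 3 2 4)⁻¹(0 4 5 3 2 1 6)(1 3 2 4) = (0 1 5 2 4 3 6)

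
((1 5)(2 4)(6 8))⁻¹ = (1 5)(2 4)(6 8)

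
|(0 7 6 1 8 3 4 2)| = 8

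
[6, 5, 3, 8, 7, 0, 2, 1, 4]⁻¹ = [5, 7, 6, 2, 8, 1, 0, 4, 3]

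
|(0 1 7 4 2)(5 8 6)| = 15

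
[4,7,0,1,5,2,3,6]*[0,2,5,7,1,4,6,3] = [1,3,0,2,4,5,7,6]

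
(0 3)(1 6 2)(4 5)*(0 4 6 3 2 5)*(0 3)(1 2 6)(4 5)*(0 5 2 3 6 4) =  (0 4 6)(1 5)(2 3)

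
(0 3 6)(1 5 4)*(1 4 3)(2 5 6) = (0 1 6)(2 5 3)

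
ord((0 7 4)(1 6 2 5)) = 12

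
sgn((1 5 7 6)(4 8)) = 1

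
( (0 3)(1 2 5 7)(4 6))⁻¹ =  (0 3)(1 7 5 2)(4 6)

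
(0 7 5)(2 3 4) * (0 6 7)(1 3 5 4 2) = (1 3 2 5 6 7 4)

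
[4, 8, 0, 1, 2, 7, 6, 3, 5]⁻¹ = [2, 3, 4, 7, 0, 8, 6, 5, 1]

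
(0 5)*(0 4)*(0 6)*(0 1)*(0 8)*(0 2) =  (0 5 4 6 1 8 2)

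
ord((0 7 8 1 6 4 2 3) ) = 8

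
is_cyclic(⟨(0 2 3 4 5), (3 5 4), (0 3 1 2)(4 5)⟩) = no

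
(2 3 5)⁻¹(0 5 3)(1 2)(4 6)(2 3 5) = (0 2 5)(1 3)(4 6)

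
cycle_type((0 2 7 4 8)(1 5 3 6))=4.5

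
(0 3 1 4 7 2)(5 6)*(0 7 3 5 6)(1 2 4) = (0 5)(2 7 4 3)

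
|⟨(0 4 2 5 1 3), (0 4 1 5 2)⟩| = 720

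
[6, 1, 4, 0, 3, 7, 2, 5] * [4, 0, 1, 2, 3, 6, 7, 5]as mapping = [0→7, 1→0, 2→3, 3→4, 4→2, 5→5, 6→1, 7→6]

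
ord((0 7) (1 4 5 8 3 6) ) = 6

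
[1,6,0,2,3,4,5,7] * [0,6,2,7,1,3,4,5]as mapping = [0→6,1→4,2→0,3→2,4→7,5→1,6→3,7→5]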